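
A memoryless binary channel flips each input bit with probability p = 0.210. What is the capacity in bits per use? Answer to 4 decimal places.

Binary symmetric channel: C = 1 − h₂(ε) where h₂ is the binary entropy function.
h₂(0.210) = −0.210·log₂0.210 − 0.790·log₂0.790 = 0.7415.
C = 1 − 0.7415 = 0.2585 bits per channel use.

0.2585 bits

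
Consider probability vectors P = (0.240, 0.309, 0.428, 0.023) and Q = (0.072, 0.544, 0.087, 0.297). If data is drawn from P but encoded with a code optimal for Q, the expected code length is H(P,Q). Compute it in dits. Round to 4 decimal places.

0.8220 dits

H(P,Q) = −Σ p·log₁₀ q.
  −0.240·log₁₀(0.072) = 0.27424
  −0.309·log₁₀(0.544) = 0.08170
  −0.428·log₁₀(0.087) = 0.45389
  −0.023·log₁₀(0.297) = 0.01213
H(P,Q) = 0.8220 dits.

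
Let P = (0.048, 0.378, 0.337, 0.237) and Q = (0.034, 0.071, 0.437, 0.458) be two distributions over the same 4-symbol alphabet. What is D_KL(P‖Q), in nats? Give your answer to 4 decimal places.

D(P‖Q) = Σ p·ln(p/q).
  0.048·ln(0.048/0.034) = 0.01655
  0.378·ln(0.378/0.071) = 0.63210
  0.337·ln(0.337/0.437) = -0.08757
  0.237·ln(0.237/0.458) = -0.15614
D(P‖Q) = 0.4049 nats.

0.4049 nats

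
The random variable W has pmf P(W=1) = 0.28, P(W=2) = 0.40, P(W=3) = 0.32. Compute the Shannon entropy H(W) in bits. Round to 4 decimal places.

1.5690 bits

H(W) = −Σ p·log₂ p.
  −(0.28)·log₂(0.28) = 0.51422
  −(0.40)·log₂(0.40) = 0.52877
  −(0.32)·log₂(0.32) = 0.52603
Sum: 0.51422 + 0.52877 + 0.52603 = 1.5690 bits.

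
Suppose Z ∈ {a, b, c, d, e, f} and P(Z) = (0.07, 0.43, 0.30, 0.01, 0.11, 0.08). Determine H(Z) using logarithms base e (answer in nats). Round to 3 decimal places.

1.401 nats

H(Z) = −Σ p·ln p.
  −(0.07)·ln(0.07) = 0.1861
  −(0.43)·ln(0.43) = 0.3629
  −(0.30)·ln(0.30) = 0.3612
  −(0.01)·ln(0.01) = 0.0461
  −(0.11)·ln(0.11) = 0.2428
  −(0.08)·ln(0.08) = 0.2021
Sum: 0.1861 + 0.3629 + 0.3612 + 0.0461 + 0.2428 + 0.2021 = 1.401 nats.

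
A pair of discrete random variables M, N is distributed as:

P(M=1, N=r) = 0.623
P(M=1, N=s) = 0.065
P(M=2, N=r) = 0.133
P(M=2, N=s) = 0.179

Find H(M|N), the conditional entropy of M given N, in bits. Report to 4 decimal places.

0.7114 bits

Chain rule: H(M|N) = H(M,N) − H(N).
Marginals: p(M) = (0.6880, 0.3120), p(N) = (0.7560, 0.2440).
H(M,N) = 1.5130 bits; H(N) = 0.8016 bits.
H(M|N) = 1.5130 − 0.8016 = 0.7114 bits.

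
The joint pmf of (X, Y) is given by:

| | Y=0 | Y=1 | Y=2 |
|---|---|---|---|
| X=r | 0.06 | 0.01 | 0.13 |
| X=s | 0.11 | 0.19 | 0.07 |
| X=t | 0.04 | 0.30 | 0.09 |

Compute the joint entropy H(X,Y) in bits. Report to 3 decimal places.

2.786 bits

H(X,Y) = −Σ p(x,y)·log₂ p(x,y) over all 9 cells.
  cell (r,0): −0.06·log₂0.06 = 0.2435
  cell (r,1): −0.01·log₂0.01 = 0.0664
  cell (r,2): −0.13·log₂0.13 = 0.3826
  cell (s,0): −0.11·log₂0.11 = 0.3503
  cell (s,1): −0.19·log₂0.19 = 0.4552
  cell (s,2): −0.07·log₂0.07 = 0.2686
  cell (t,0): −0.04·log₂0.04 = 0.1858
  cell (t,1): −0.30·log₂0.30 = 0.5211
  cell (t,2): −0.09·log₂0.09 = 0.3127
Sum = 2.786 bits.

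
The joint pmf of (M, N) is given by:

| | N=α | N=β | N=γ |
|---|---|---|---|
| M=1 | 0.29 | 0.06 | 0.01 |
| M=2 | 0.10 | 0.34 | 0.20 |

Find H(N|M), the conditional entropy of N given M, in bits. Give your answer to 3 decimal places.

1.211 bits

Chain rule: H(N|M) = H(M,N) − H(M).
Marginals: p(M) = (0.3600, 0.6400), p(N) = (0.3900, 0.4000, 0.2100).
H(M,N) = 2.1536 bits; H(M) = 0.9427 bits.
H(N|M) = 2.1536 − 0.9427 = 1.211 bits.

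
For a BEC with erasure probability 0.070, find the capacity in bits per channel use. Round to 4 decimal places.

0.9300 bits

Binary erasure channel: capacity C = 1 − ε.
C = 1 − 0.070 = 0.9300 bits per channel use.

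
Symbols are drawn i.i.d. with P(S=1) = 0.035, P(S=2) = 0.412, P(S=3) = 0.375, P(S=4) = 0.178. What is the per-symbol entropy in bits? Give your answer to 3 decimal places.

1.670 bits

H(S) = −Σ p·log₂ p.
  −(0.035)·log₂(0.035) = 0.1693
  −(0.412)·log₂(0.412) = 0.5271
  −(0.375)·log₂(0.375) = 0.5306
  −(0.178)·log₂(0.178) = 0.4432
Sum: 0.1693 + 0.5271 + 0.5306 + 0.4432 = 1.670 bits.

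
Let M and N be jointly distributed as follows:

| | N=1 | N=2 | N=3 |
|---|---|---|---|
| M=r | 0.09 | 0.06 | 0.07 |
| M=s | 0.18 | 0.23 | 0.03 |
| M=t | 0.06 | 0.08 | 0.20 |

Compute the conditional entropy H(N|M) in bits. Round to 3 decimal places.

1.378 bits

Chain rule: H(N|M) = H(M,N) − H(M).
Marginals: p(M) = (0.2200, 0.4400, 0.3400), p(N) = (0.3300, 0.3700, 0.3000).
H(M,N) = 2.9089 bits; H(M) = 1.5309 bits.
H(N|M) = 2.9089 − 1.5309 = 1.378 bits.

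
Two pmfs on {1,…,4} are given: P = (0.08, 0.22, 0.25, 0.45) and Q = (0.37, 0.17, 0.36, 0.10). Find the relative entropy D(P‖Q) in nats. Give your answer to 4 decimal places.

0.5199 nats

D(P‖Q) = Σ p·ln(p/q).
  0.08·ln(0.08/0.37) = -0.12252
  0.22·ln(0.22/0.17) = 0.05672
  0.25·ln(0.25/0.36) = -0.09116
  0.45·ln(0.45/0.10) = 0.67683
D(P‖Q) = 0.5199 nats.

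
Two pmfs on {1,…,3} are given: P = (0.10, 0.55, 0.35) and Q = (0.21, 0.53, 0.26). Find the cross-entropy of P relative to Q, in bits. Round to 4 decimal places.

1.4091 bits

H(P,Q) = −Σ p·log₂ q.
  −0.10·log₂(0.21) = 0.22515
  −0.55·log₂(0.53) = 0.50376
  −0.35·log₂(0.26) = 0.68020
H(P,Q) = 1.4091 bits.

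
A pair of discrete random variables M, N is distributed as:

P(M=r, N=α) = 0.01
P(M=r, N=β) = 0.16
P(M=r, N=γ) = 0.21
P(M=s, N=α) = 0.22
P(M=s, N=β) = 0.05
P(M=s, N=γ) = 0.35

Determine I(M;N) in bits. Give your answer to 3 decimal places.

Marginals: p(M) = (0.3800, 0.6200), p(N) = (0.2300, 0.2100, 0.5600).
I(M;N) = Σ p(x,y)·log₂[p(x,y)/(p(x)p(y))].
  (r,α): 0.01·log₂(0.1144) = -0.0313
  (r,β): 0.16·log₂(2.0050) = 0.1606
  (r,γ): 0.21·log₂(0.9868) = -0.0040
  (s,α): 0.22·log₂(1.5428) = 0.1376
  (s,β): 0.05·log₂(0.3840) = -0.0690
  (s,γ): 0.35·log₂(1.0081) = 0.0041
Sum = 0.198 bits.

0.198 bits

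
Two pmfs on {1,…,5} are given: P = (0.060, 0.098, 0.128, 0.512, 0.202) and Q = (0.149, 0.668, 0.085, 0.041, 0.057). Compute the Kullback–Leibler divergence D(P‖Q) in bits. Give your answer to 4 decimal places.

D(P‖Q) = Σ p·log₂(p/q).
  0.060·log₂(0.060/0.149) = -0.07874
  0.098·log₂(0.098/0.668) = -0.27136
  0.128·log₂(0.128/0.085) = 0.07560
  0.512·log₂(0.512/0.041) = 1.86493
  0.202·log₂(0.202/0.057) = 0.36871
D(P‖Q) = 1.9591 bits.

1.9591 bits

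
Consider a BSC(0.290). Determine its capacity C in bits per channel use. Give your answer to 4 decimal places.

0.1313 bits

Binary symmetric channel: C = 1 − h₂(ε) where h₂ is the binary entropy function.
h₂(0.290) = −0.290·log₂0.290 − 0.710·log₂0.710 = 0.8687.
C = 1 − 0.8687 = 0.1313 bits per channel use.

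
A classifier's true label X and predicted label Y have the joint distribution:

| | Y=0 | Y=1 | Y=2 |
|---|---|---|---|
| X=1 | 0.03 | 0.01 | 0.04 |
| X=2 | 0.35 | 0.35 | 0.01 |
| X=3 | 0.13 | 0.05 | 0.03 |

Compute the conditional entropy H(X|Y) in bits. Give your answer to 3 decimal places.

0.967 bits

Chain rule: H(X|Y) = H(X,Y) − H(Y).
Marginals: p(X) = (0.0800, 0.7100, 0.2100), p(Y) = (0.5100, 0.4100, 0.0800).
H(X,Y) = 2.2811 bits; H(Y) = 1.3143 bits.
H(X|Y) = 2.2811 − 1.3143 = 0.967 bits.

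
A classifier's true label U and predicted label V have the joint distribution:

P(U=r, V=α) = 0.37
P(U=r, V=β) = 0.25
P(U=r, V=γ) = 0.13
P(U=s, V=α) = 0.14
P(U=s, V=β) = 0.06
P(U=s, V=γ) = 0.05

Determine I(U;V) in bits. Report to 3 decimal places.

Marginals: p(U) = (0.7500, 0.2500), p(V) = (0.5100, 0.3100, 0.1800).
I(U;V) = H(U) + H(V) − H(U,V).
H(U) = 0.8113, H(V) = 1.4645, H(U,V) = 2.2701.
I(U;V) = 0.8113 + 1.4645 − 2.2701 = 0.006 bits.

0.006 bits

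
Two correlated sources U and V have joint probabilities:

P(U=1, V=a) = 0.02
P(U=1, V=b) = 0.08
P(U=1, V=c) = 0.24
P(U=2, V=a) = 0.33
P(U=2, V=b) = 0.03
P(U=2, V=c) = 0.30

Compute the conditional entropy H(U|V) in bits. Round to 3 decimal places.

Chain rule: H(U|V) = H(U,V) − H(V).
Marginals: p(U) = (0.3400, 0.6600), p(V) = (0.3500, 0.1100, 0.5400).
H(U,V) = 2.0992 bits; H(V) = 1.3604 bits.
H(U|V) = 2.0992 − 1.3604 = 0.739 bits.

0.739 bits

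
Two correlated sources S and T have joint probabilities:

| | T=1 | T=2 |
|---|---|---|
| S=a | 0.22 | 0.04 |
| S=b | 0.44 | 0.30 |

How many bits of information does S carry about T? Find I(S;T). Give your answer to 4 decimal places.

Marginals: p(S) = (0.2600, 0.7400), p(T) = (0.6600, 0.3400).
I(S;T) = Σ p(x,y)·log₂[p(x,y)/(p(x)p(y))].
  (a,1): 0.22·log₂(1.2821) = 0.07886
  (a,2): 0.04·log₂(0.4525) = -0.04576
  (b,1): 0.44·log₂(0.9009) = -0.06625
  (b,2): 0.30·log₂(1.1924) = 0.07615
Sum = 0.0430 bits.

0.0430 bits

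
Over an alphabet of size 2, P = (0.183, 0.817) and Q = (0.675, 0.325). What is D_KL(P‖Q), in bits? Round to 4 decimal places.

0.7419 bits

D(P‖Q) = Σ p·log₂(p/q).
  0.183·log₂(0.183/0.675) = -0.34460
  0.817·log₂(0.817/0.325) = 1.08653
D(P‖Q) = 0.7419 bits.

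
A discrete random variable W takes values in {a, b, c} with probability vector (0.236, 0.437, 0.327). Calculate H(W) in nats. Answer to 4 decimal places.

1.0680 nats

H(W) = −Σ p·ln p.
  −(0.236)·ln(0.236) = 0.34077
  −(0.437)·ln(0.437) = 0.36176
  −(0.327)·ln(0.327) = 0.36552
Sum: 0.34077 + 0.36176 + 0.36552 = 1.0680 nats.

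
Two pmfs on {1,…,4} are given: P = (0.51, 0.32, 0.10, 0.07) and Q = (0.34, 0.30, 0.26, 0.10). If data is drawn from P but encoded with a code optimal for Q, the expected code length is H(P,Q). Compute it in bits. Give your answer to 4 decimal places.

H(P,Q) = −Σ p·log₂ q.
  −0.51·log₂(0.34) = 0.79376
  −0.32·log₂(0.30) = 0.55583
  −0.10·log₂(0.26) = 0.19434
  −0.07·log₂(0.10) = 0.23253
H(P,Q) = 1.7765 bits.

1.7765 bits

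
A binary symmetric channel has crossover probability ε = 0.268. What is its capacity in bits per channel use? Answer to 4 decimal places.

Binary symmetric channel: C = 1 − h₂(ε) where h₂ is the binary entropy function.
h₂(0.268) = −0.268·log₂0.268 − 0.732·log₂0.732 = 0.8386.
C = 1 − 0.8386 = 0.1614 bits per channel use.

0.1614 bits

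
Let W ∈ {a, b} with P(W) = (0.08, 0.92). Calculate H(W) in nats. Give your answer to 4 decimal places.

0.2788 nats

H(W) = −Σ p·ln p.
  −(0.08)·ln(0.08) = 0.20206
  −(0.92)·ln(0.92) = 0.07671
Sum: 0.20206 + 0.07671 = 0.2788 nats.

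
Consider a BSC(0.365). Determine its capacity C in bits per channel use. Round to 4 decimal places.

Binary symmetric channel: C = 1 − h₂(ε) where h₂ is the binary entropy function.
h₂(0.365) = −0.365·log₂0.365 − 0.635·log₂0.635 = 0.9468.
C = 1 − 0.9468 = 0.0532 bits per channel use.

0.0532 bits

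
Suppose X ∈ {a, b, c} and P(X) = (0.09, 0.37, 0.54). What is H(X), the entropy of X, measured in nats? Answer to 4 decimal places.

0.9173 nats

H(X) = −Σ p·ln p.
  −(0.09)·ln(0.09) = 0.21672
  −(0.37)·ln(0.37) = 0.36787
  −(0.54)·ln(0.54) = 0.33274
Sum: 0.21672 + 0.36787 + 0.33274 = 0.9173 nats.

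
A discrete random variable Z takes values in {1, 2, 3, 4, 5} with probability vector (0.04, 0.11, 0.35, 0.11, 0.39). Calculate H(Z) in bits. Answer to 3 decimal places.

H(Z) = −Σ p·log₂ p.
  −(0.04)·log₂(0.04) = 0.1858
  −(0.11)·log₂(0.11) = 0.3503
  −(0.35)·log₂(0.35) = 0.5301
  −(0.11)·log₂(0.11) = 0.3503
  −(0.39)·log₂(0.39) = 0.5298
Sum: 0.1858 + 0.3503 + 0.5301 + 0.3503 + 0.5298 = 1.946 bits.

1.946 bits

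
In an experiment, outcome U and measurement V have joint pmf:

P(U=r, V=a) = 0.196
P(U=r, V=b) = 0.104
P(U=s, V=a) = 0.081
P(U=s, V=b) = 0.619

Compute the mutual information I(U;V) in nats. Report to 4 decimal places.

Marginals: p(U) = (0.3000, 0.7000), p(V) = (0.2770, 0.7230).
I(U;V) = Σ p(x,y)·ln[p(x,y)/(p(x)p(y))].
  (r,a): 0.196·ln(2.3586) = 0.16818
  (r,b): 0.104·ln(0.4795) = -0.07644
  (s,a): 0.081·ln(0.4177) = -0.07070
  (s,b): 0.619·ln(1.2231) = 0.12465
Sum = 0.1457 nats.

0.1457 nats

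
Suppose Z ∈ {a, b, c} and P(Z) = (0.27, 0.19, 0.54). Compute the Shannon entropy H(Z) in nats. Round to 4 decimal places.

1.0018 nats

H(Z) = −Σ p·ln p.
  −(0.27)·ln(0.27) = 0.35352
  −(0.19)·ln(0.19) = 0.31554
  −(0.54)·ln(0.54) = 0.33274
Sum: 0.35352 + 0.31554 + 0.33274 = 1.0018 nats.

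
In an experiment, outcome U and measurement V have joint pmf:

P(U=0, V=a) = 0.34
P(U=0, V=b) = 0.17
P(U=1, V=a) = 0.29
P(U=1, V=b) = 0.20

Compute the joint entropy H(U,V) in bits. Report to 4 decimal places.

H(U,V) = −Σ p(x,y)·log₂ p(x,y) over all 4 cells.
  cell (0,a): −0.34·log₂0.34 = 0.52917
  cell (0,b): −0.17·log₂0.17 = 0.43459
  cell (1,a): −0.29·log₂0.29 = 0.51790
  cell (1,b): −0.20·log₂0.20 = 0.46439
Sum = 1.9461 bits.

1.9461 bits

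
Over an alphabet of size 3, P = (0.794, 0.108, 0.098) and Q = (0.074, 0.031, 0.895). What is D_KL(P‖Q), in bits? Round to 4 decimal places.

2.6000 bits

D(P‖Q) = Σ p·log₂(p/q).
  0.794·log₂(0.794/0.074) = 2.71829
  0.108·log₂(0.108/0.031) = 0.19447
  0.098·log₂(0.098/0.895) = -0.31272
D(P‖Q) = 2.6000 bits.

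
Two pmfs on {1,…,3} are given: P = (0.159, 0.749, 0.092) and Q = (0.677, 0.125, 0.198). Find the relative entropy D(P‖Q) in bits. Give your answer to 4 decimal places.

1.5006 bits

D(P‖Q) = Σ p·log₂(p/q).
  0.159·log₂(0.159/0.677) = -0.33233
  0.749·log₂(0.749/0.125) = 1.93470
  0.092·log₂(0.092/0.198) = -0.10173
D(P‖Q) = 1.5006 bits.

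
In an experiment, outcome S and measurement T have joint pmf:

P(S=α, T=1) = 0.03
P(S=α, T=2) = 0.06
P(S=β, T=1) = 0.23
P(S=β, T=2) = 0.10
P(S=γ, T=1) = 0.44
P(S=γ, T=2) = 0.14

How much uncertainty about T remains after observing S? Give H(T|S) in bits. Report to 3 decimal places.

0.837 bits

Marginals: p(S) = (0.0900, 0.3300, 0.5800), p(T) = (0.7000, 0.3000).
H(T|S) = Σ p(S) · H(T|S=·).
  S=α: p=0.0900, H(T|S=α) = 0.9183
  S=β: p=0.3300, H(T|S=β) = 0.8850
  S=γ: p=0.5800, H(T|S=γ) = 0.7973
Weighted sum = 0.837 bits.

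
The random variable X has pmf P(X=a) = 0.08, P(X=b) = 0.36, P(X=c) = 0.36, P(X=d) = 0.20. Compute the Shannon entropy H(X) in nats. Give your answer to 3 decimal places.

H(X) = −Σ p·ln p.
  −(0.08)·ln(0.08) = 0.2021
  −(0.36)·ln(0.36) = 0.3678
  −(0.36)·ln(0.36) = 0.3678
  −(0.20)·ln(0.20) = 0.3219
Sum: 0.2021 + 0.3678 + 0.3678 + 0.3219 = 1.260 nats.

1.260 nats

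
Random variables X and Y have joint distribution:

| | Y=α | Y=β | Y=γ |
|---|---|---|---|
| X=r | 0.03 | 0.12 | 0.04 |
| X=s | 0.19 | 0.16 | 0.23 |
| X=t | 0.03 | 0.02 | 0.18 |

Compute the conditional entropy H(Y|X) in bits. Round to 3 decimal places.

Marginals: p(X) = (0.1900, 0.5800, 0.2300), p(Y) = (0.2500, 0.3000, 0.4500).
H(Y|X) = Σ p(X) · H(Y|X=·).
  X=r: p=0.1900, H(Y|X=r) = 1.3124
  X=s: p=0.5800, H(Y|X=s) = 1.5691
  X=t: p=0.2300, H(Y|X=t) = 0.9665
Weighted sum = 1.382 bits.

1.382 bits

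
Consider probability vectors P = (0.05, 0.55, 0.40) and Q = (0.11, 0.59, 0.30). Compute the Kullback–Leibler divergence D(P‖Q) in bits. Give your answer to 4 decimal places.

0.0534 bits

D(P‖Q) = Σ p·log₂(p/q).
  0.05·log₂(0.05/0.11) = -0.05688
  0.55·log₂(0.55/0.59) = -0.05571
  0.40·log₂(0.40/0.30) = 0.16601
D(P‖Q) = 0.0534 bits.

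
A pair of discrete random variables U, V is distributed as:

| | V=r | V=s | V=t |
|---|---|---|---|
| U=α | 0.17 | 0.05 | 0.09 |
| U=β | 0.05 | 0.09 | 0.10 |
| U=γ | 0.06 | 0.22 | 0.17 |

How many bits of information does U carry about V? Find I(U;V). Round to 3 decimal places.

0.129 bits

Marginals: p(U) = (0.3100, 0.2400, 0.4500), p(V) = (0.2800, 0.3600, 0.3600).
I(U;V) = H(U) + H(V) − H(U,V).
H(U) = 1.5363, H(V) = 1.5755, H(U,V) = 2.9830.
I(U;V) = 1.5363 + 1.5755 − 2.9830 = 0.129 bits.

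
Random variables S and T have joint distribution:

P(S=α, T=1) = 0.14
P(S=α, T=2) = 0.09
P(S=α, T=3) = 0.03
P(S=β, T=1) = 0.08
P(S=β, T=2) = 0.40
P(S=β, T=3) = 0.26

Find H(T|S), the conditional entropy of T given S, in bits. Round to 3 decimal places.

1.360 bits

Chain rule: H(T|S) = H(S,T) − H(S).
Marginals: p(S) = (0.2600, 0.7400), p(T) = (0.2200, 0.4900, 0.2900).
H(S,T) = 2.1871 bits; H(S) = 0.8267 bits.
H(T|S) = 2.1871 − 0.8267 = 1.360 bits.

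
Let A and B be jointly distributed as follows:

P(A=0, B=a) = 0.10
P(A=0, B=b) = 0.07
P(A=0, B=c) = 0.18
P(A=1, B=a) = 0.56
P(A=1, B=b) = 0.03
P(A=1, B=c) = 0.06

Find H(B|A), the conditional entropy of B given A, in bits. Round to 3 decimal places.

Chain rule: H(B|A) = H(A,B) − H(A).
Marginals: p(A) = (0.3500, 0.6500), p(B) = (0.6600, 0.1000, 0.2400).
H(A,B) = 1.9098 bits; H(A) = 0.9341 bits.
H(B|A) = 1.9098 − 0.9341 = 0.976 bits.

0.976 bits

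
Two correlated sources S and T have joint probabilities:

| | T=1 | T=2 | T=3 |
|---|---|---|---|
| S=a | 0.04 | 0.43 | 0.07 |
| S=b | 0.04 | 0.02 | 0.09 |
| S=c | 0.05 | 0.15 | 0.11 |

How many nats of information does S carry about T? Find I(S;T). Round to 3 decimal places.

0.127 nats

Marginals: p(S) = (0.5400, 0.1500, 0.3100), p(T) = (0.1300, 0.6000, 0.2700).
I(S;T) = Σ p(x,y)·ln[p(x,y)/(p(x)p(y))].
  (a,1): 0.04·ln(0.5698) = -0.0225
  (a,2): 0.43·ln(1.3272) = 0.1217
  (a,3): 0.07·ln(0.4801) = -0.0514
  (b,1): 0.04·ln(2.0513) = 0.0287
  (b,2): 0.02·ln(0.2222) = -0.0301
  (b,3): 0.09·ln(2.2222) = 0.0719
  (c,1): 0.05·ln(1.2407) = 0.0108
  (c,2): 0.15·ln(0.8065) = -0.0323
  (c,3): 0.11·ln(1.3142) = 0.0301
Sum = 0.127 nats.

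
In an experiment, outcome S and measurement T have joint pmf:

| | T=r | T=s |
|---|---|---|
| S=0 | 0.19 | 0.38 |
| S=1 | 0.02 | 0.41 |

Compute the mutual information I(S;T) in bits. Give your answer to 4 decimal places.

0.1014 bits

Marginals: p(S) = (0.5700, 0.4300), p(T) = (0.2100, 0.7900).
I(S;T) = Σ p(x,y)·log₂[p(x,y)/(p(x)p(y))].
  (0,r): 0.19·log₂(1.5873) = 0.12665
  (0,s): 0.38·log₂(0.8439) = -0.09306
  (1,r): 0.02·log₂(0.2215) = -0.04349
  (1,s): 0.41·log₂(1.2069) = 0.11126
Sum = 0.1014 bits.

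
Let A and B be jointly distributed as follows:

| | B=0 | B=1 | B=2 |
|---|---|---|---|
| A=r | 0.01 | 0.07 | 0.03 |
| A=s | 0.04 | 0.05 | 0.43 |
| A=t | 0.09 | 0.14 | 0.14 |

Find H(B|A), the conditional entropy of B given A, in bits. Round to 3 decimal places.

1.147 bits

Chain rule: H(B|A) = H(A,B) − H(A).
Marginals: p(A) = (0.1100, 0.5200, 0.3700), p(B) = (0.1400, 0.2600, 0.6000).
H(A,B) = 2.5190 bits; H(A) = 1.3716 bits.
H(B|A) = 2.5190 − 1.3716 = 1.147 bits.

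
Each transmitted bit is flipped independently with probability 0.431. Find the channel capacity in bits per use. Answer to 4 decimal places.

0.0138 bits

Binary symmetric channel: C = 1 − h₂(ε) where h₂ is the binary entropy function.
h₂(0.431) = −0.431·log₂0.431 − 0.569·log₂0.569 = 0.9862.
C = 1 − 0.9862 = 0.0138 bits per channel use.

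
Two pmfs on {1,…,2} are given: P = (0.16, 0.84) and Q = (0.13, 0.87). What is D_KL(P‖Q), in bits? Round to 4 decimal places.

D(P‖Q) = Σ p·log₂(p/q).
  0.16·log₂(0.16/0.13) = 0.04793
  0.84·log₂(0.84/0.87) = -0.04253
D(P‖Q) = 0.0054 bits.

0.0054 bits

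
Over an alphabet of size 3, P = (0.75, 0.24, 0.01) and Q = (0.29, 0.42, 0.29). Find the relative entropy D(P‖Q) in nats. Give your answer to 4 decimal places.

0.5447 nats

D(P‖Q) = Σ p·ln(p/q).
  0.75·ln(0.75/0.29) = 0.71264
  0.24·ln(0.24/0.42) = -0.13431
  0.01·ln(0.01/0.29) = -0.03367
D(P‖Q) = 0.5447 nats.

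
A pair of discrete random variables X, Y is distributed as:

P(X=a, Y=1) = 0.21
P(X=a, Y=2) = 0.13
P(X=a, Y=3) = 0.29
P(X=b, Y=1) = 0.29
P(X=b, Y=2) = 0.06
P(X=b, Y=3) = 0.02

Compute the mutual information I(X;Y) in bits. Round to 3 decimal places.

Marginals: p(X) = (0.6300, 0.3700), p(Y) = (0.5000, 0.1900, 0.3100).
I(X;Y) = Σ p(x,y)·log₂[p(x,y)/(p(x)p(y))].
  (a,1): 0.21·log₂(0.6667) = -0.1228
  (a,2): 0.13·log₂(1.0860) = 0.0155
  (a,3): 0.29·log₂(1.4849) = 0.1654
  (b,1): 0.29·log₂(1.5676) = 0.1881
  (b,2): 0.06·log₂(0.8535) = -0.0137
  (b,3): 0.02·log₂(0.1744) = -0.0504
Sum = 0.182 bits.

0.182 bits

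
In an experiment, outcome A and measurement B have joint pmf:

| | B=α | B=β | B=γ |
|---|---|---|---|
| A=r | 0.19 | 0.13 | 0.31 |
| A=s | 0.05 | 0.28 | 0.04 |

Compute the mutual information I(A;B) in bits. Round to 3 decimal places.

0.225 bits

Marginals: p(A) = (0.6300, 0.3700), p(B) = (0.2400, 0.4100, 0.3500).
I(A;B) = Σ p(x,y)·log₂[p(x,y)/(p(x)p(y))].
  (r,α): 0.19·log₂(1.2566) = 0.0626
  (r,β): 0.13·log₂(0.5033) = -0.1288
  (r,γ): 0.31·log₂(1.4059) = 0.1524
  (s,α): 0.05·log₂(0.5631) = -0.0414
  (s,β): 0.28·log₂(1.8457) = 0.2476
  (s,γ): 0.04·log₂(0.3089) = -0.0678
Sum = 0.225 bits.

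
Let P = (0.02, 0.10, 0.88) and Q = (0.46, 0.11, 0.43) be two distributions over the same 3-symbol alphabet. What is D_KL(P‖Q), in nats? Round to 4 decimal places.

0.5580 nats

D(P‖Q) = Σ p·ln(p/q).
  0.02·ln(0.02/0.46) = -0.06271
  0.10·ln(0.10/0.11) = -0.00953
  0.88·ln(0.88/0.43) = 0.63020
D(P‖Q) = 0.5580 nats.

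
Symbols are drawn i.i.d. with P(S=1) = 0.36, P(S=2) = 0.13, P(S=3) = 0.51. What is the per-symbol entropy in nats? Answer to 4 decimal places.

H(S) = −Σ p·ln p.
  −(0.36)·ln(0.36) = 0.36779
  −(0.13)·ln(0.13) = 0.26523
  −(0.51)·ln(0.51) = 0.34341
Sum: 0.36779 + 0.26523 + 0.34341 = 0.9764 nats.

0.9764 nats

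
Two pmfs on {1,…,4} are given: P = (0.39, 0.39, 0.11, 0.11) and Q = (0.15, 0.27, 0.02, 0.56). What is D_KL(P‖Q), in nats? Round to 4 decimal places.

D(P‖Q) = Σ p·ln(p/q).
  0.39·ln(0.39/0.15) = 0.37265
  0.39·ln(0.39/0.27) = 0.14341
  0.11·ln(0.11/0.02) = 0.18752
  0.11·ln(0.11/0.56) = -0.17902
D(P‖Q) = 0.5246 nats.

0.5246 nats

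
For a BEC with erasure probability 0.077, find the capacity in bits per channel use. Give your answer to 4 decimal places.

Binary erasure channel: capacity C = 1 − ε.
C = 1 − 0.077 = 0.9230 bits per channel use.

0.9230 bits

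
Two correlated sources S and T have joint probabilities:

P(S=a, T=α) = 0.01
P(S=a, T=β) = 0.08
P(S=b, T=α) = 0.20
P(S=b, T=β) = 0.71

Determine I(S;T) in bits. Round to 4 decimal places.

0.0048 bits

Marginals: p(S) = (0.0900, 0.9100), p(T) = (0.2100, 0.7900).
I(S;T) = H(S) + H(T) − H(S,T).
H(S) = 0.4365, H(T) = 0.7415, H(S,T) = 1.1732.
I(S;T) = 0.4365 + 0.7415 − 1.1732 = 0.0048 bits.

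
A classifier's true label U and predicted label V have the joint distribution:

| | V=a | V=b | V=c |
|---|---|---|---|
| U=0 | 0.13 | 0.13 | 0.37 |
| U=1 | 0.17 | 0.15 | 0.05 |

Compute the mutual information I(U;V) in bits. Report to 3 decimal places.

0.154 bits

Marginals: p(U) = (0.6300, 0.3700), p(V) = (0.3000, 0.2800, 0.4200).
I(U;V) = Σ p(x,y)·log₂[p(x,y)/(p(x)p(y))].
  (0,a): 0.13·log₂(0.6878) = -0.0702
  (0,b): 0.13·log₂(0.7370) = -0.0572
  (0,c): 0.37·log₂(1.3983) = 0.1790
  (1,a): 0.17·log₂(1.5315) = 0.1045
  (1,b): 0.15·log₂(1.4479) = 0.0801
  (1,c): 0.05·log₂(0.3218) = -0.0818
Sum = 0.154 bits.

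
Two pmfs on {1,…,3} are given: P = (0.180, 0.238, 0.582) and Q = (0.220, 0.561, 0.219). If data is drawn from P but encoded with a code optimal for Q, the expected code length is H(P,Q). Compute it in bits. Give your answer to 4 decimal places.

H(P,Q) = −Σ p·log₂ q.
  −0.180·log₂(0.220) = 0.39320
  −0.238·log₂(0.561) = 0.19847
  −0.582·log₂(0.219) = 1.27516
H(P,Q) = 1.8668 bits.

1.8668 bits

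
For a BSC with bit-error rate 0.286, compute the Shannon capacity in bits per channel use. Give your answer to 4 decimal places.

0.1365 bits

Binary symmetric channel: C = 1 − h₂(ε) where h₂ is the binary entropy function.
h₂(0.286) = −0.286·log₂0.286 − 0.714·log₂0.714 = 0.8635.
C = 1 − 0.8635 = 0.1365 bits per channel use.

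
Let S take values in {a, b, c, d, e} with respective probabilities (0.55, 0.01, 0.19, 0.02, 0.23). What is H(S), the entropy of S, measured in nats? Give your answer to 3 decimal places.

1.107 nats

H(S) = −Σ p·ln p.
  −(0.55)·ln(0.55) = 0.3288
  −(0.01)·ln(0.01) = 0.0461
  −(0.19)·ln(0.19) = 0.3155
  −(0.02)·ln(0.02) = 0.0782
  −(0.23)·ln(0.23) = 0.3380
Sum: 0.3288 + 0.0461 + 0.3155 + 0.0782 + 0.3380 = 1.107 nats.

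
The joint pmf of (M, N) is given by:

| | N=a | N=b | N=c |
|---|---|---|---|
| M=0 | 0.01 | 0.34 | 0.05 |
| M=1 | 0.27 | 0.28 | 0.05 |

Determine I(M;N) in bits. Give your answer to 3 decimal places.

Marginals: p(M) = (0.4000, 0.6000), p(N) = (0.2800, 0.6200, 0.1000).
I(M;N) = H(M) + H(N) − H(M,N).
H(M) = 0.9710, H(N) = 1.2740, H(M,N) = 2.0520.
I(M;N) = 0.9710 + 1.2740 − 2.0520 = 0.193 bits.

0.193 bits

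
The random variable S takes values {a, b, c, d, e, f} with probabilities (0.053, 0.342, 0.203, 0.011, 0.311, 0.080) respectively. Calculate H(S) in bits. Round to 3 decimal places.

H(S) = −Σ p·log₂ p.
  −(0.053)·log₂(0.053) = 0.2246
  −(0.342)·log₂(0.342) = 0.5294
  −(0.203)·log₂(0.203) = 0.4670
  −(0.011)·log₂(0.011) = 0.0716
  −(0.311)·log₂(0.311) = 0.5240
  −(0.080)·log₂(0.080) = 0.2915
Sum: 0.2246 + 0.5294 + 0.4670 + 0.0716 + 0.5240 + 0.2915 = 2.108 bits.

2.108 bits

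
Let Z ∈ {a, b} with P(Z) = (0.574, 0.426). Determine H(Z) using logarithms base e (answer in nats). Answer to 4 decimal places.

0.6822 nats

H(Z) = −Σ p·ln p.
  −(0.574)·ln(0.574) = 0.31864
  −(0.426)·ln(0.426) = 0.36351
Sum: 0.31864 + 0.36351 = 0.6822 nats.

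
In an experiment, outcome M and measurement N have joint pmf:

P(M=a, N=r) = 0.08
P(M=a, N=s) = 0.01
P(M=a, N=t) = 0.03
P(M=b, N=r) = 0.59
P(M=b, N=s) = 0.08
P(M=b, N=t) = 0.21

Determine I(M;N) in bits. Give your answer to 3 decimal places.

Marginals: p(M) = (0.1200, 0.8800), p(N) = (0.6700, 0.0900, 0.2400).
I(M;N) = H(M) + H(N) − H(M,N).
H(M) = 0.5294, H(N) = 1.1939, H(M,N) = 1.7232.
I(M;N) = 0.5294 + 1.1939 − 1.7232 = 0.000 bits.

0.000 bits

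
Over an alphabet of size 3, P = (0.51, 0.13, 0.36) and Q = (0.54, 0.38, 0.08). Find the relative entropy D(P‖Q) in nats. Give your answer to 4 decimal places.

D(P‖Q) = Σ p·ln(p/q).
  0.51·ln(0.51/0.54) = -0.02915
  0.13·ln(0.13/0.38) = -0.13944
  0.36·ln(0.36/0.08) = 0.54147
D(P‖Q) = 0.3729 nats.

0.3729 nats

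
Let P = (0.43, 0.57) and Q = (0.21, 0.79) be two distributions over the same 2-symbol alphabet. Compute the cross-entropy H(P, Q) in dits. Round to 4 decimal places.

H(P,Q) = −Σ p·log₁₀ q.
  −0.43·log₁₀(0.21) = 0.29145
  −0.57·log₁₀(0.79) = 0.05835
H(P,Q) = 0.3498 dits.

0.3498 dits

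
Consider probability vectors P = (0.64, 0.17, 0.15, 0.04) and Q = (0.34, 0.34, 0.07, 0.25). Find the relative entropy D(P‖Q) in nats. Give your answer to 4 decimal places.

0.3280 nats

D(P‖Q) = Σ p·ln(p/q).
  0.64·ln(0.64/0.34) = 0.40481
  0.17·ln(0.17/0.34) = -0.11784
  0.15·ln(0.15/0.07) = 0.11432
  0.04·ln(0.04/0.25) = -0.07330
D(P‖Q) = 0.3280 nats.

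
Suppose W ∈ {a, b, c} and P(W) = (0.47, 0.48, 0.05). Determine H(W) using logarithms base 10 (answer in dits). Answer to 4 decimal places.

H(W) = −Σ p·log₁₀ p.
  −(0.47)·log₁₀(0.47) = 0.15411
  −(0.48)·log₁₀(0.48) = 0.15300
  −(0.05)·log₁₀(0.05) = 0.06505
Sum: 0.15411 + 0.15300 + 0.06505 = 0.3722 dits.

0.3722 dits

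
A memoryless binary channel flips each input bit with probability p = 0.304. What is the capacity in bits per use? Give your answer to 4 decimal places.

0.1139 bits

Binary symmetric channel: C = 1 − h₂(ε) where h₂ is the binary entropy function.
h₂(0.304) = −0.304·log₂0.304 − 0.696·log₂0.696 = 0.8861.
C = 1 − 0.8861 = 0.1139 bits per channel use.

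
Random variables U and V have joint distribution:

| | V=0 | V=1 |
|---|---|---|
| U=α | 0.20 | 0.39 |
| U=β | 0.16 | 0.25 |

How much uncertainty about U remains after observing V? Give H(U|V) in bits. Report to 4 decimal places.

Chain rule: H(U|V) = H(U,V) − H(V).
Marginals: p(U) = (0.5900, 0.4100), p(V) = (0.3600, 0.6400).
H(U,V) = 1.9172 bits; H(V) = 0.9427 bits.
H(U|V) = 1.9172 − 0.9427 = 0.9745 bits.

0.9745 bits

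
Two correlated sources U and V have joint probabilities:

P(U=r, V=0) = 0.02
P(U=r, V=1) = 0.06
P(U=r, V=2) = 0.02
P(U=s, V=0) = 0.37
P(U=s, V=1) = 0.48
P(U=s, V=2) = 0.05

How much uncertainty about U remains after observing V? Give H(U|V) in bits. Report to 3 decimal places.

0.446 bits

Chain rule: H(U|V) = H(U,V) − H(V).
Marginals: p(U) = (0.1000, 0.9000), p(V) = (0.3900, 0.5400, 0.0700).
H(U,V) = 1.7244 bits; H(V) = 1.2784 bits.
H(U|V) = 1.7244 − 1.2784 = 0.446 bits.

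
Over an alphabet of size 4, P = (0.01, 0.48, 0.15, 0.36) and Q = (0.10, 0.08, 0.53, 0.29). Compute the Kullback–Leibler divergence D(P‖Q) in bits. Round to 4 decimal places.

1.0467 bits

D(P‖Q) = Σ p·log₂(p/q).
  0.01·log₂(0.01/0.10) = -0.03322
  0.48·log₂(0.48/0.08) = 1.24078
  0.15·log₂(0.15/0.53) = -0.27315
  0.36·log₂(0.36/0.29) = 0.11230
D(P‖Q) = 1.0467 bits.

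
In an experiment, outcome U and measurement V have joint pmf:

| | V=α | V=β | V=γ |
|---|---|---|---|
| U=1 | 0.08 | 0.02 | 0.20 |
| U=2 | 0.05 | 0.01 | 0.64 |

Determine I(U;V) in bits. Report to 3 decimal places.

0.064 bits

Marginals: p(U) = (0.3000, 0.7000), p(V) = (0.1300, 0.0300, 0.8400).
I(U;V) = Σ p(x,y)·log₂[p(x,y)/(p(x)p(y))].
  (1,α): 0.08·log₂(2.0513) = 0.0829
  (1,β): 0.02·log₂(2.2222) = 0.0230
  (1,γ): 0.20·log₂(0.7937) = -0.0667
  (2,α): 0.05·log₂(0.5495) = -0.0432
  (2,β): 0.01·log₂(0.4762) = -0.0107
  (2,γ): 0.64·log₂(1.0884) = 0.0782
Sum = 0.064 bits.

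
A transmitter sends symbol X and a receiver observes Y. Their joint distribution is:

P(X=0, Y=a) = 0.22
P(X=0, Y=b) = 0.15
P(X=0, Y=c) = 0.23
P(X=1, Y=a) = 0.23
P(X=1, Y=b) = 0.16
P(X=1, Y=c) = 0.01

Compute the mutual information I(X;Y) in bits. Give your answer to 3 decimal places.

0.151 bits

Marginals: p(X) = (0.6000, 0.4000), p(Y) = (0.4500, 0.3100, 0.2400).
I(X;Y) = Σ p(x,y)·log₂[p(x,y)/(p(x)p(y))].
  (0,a): 0.22·log₂(0.8148) = -0.0650
  (0,b): 0.15·log₂(0.8065) = -0.0466
  (0,c): 0.23·log₂(1.5972) = 0.1554
  (1,a): 0.23·log₂(1.2778) = 0.0813
  (1,b): 0.16·log₂(1.2903) = 0.0588
  (1,c): 0.01·log₂(0.1042) = -0.0326
Sum = 0.151 bits.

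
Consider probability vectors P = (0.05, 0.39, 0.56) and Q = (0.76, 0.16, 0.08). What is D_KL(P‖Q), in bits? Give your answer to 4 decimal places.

D(P‖Q) = Σ p·log₂(p/q).
  0.05·log₂(0.05/0.76) = -0.19630
  0.39·log₂(0.39/0.16) = 0.50131
  0.56·log₂(0.56/0.08) = 1.57212
D(P‖Q) = 1.8771 bits.

1.8771 bits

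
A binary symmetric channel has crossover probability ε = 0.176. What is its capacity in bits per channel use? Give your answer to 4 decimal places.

Binary symmetric channel: C = 1 − h₂(ε) where h₂ is the binary entropy function.
h₂(0.176) = −0.176·log₂0.176 − 0.824·log₂0.824 = 0.6712.
C = 1 − 0.6712 = 0.3288 bits per channel use.

0.3288 bits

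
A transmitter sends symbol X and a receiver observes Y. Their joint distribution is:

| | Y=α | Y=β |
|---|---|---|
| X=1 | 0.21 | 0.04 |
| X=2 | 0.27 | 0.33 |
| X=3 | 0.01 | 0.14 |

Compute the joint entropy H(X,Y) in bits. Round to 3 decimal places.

H(X,Y) = −Σ p(x,y)·log₂ p(x,y) over all 6 cells.
  cell (1,α): −0.21·log₂0.21 = 0.4728
  cell (1,β): −0.04·log₂0.04 = 0.1858
  cell (2,α): −0.27·log₂0.27 = 0.5100
  cell (2,β): −0.33·log₂0.33 = 0.5278
  cell (3,α): −0.01·log₂0.01 = 0.0664
  cell (3,β): −0.14·log₂0.14 = 0.3971
Sum = 2.160 bits.

2.160 bits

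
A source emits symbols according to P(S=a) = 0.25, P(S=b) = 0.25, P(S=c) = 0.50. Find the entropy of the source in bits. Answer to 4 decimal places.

H(S) = −Σ p·log₂ p.
  −(0.25)·log₂(0.25) = 0.50000
  −(0.25)·log₂(0.25) = 0.50000
  −(0.50)·log₂(0.50) = 0.50000
Sum: 0.50000 + 0.50000 + 0.50000 = 1.5000 bits.

1.5000 bits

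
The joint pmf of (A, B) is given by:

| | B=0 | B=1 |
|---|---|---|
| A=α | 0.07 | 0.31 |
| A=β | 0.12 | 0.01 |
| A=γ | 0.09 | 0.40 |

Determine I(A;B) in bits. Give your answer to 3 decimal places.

0.206 bits

Marginals: p(A) = (0.3800, 0.1300, 0.4900), p(B) = (0.2800, 0.7200).
I(A;B) = Σ p(x,y)·log₂[p(x,y)/(p(x)p(y))].
  (α,0): 0.07·log₂(0.6579) = -0.0423
  (α,1): 0.31·log₂(1.1330) = 0.0559
  (β,0): 0.12·log₂(3.2967) = 0.2065
  (β,1): 0.01·log₂(0.1068) = -0.0323
  (γ,0): 0.09·log₂(0.6560) = -0.0547
  (γ,1): 0.40·log₂(1.1338) = 0.0725
Sum = 0.206 bits.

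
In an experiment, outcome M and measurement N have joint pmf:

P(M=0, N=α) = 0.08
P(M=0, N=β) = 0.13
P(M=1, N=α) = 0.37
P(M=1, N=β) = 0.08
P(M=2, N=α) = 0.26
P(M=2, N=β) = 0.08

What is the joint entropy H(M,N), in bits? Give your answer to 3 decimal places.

2.293 bits

H(M,N) = −Σ p(x,y)·log₂ p(x,y) over all 6 cells.
  cell (0,α): −0.08·log₂0.08 = 0.2915
  cell (0,β): −0.13·log₂0.13 = 0.3826
  cell (1,α): −0.37·log₂0.37 = 0.5307
  cell (1,β): −0.08·log₂0.08 = 0.2915
  cell (2,α): −0.26·log₂0.26 = 0.5053
  cell (2,β): −0.08·log₂0.08 = 0.2915
Sum = 2.293 bits.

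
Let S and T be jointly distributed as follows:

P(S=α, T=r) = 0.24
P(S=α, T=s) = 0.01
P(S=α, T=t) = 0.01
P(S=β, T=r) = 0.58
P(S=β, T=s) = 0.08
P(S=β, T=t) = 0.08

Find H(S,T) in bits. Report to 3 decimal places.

H(S,T) = −Σ p(x,y)·log₂ p(x,y) over all 6 cells.
  cell (α,r): −0.24·log₂0.24 = 0.4941
  cell (α,s): −0.01·log₂0.01 = 0.0664
  cell (α,t): −0.01·log₂0.01 = 0.0664
  cell (β,r): −0.58·log₂0.58 = 0.4558
  cell (β,s): −0.08·log₂0.08 = 0.2915
  cell (β,t): −0.08·log₂0.08 = 0.2915
Sum = 1.666 bits.

1.666 bits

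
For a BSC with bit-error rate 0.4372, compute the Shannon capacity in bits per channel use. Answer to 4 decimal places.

0.0114 bits

Binary symmetric channel: C = 1 − h₂(ε) where h₂ is the binary entropy function.
h₂(0.4372) = −0.4372·log₂0.4372 − 0.5628·log₂0.5628 = 0.9886.
C = 1 − 0.9886 = 0.0114 bits per channel use.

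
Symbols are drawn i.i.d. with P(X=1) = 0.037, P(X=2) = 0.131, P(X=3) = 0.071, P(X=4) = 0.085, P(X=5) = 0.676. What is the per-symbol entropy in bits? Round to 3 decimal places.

H(X) = −Σ p·log₂ p.
  −(0.037)·log₂(0.037) = 0.1760
  −(0.131)·log₂(0.131) = 0.3841
  −(0.071)·log₂(0.071) = 0.2709
  −(0.085)·log₂(0.085) = 0.3023
  −(0.676)·log₂(0.676) = 0.3819
Sum: 0.1760 + 0.3841 + 0.2709 + 0.3023 + 0.3819 = 1.515 bits.

1.515 bits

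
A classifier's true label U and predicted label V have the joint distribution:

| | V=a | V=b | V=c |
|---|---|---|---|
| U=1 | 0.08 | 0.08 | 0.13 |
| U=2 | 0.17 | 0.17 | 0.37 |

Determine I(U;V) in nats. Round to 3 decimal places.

0.002 nats

Marginals: p(U) = (0.2900, 0.7100), p(V) = (0.2500, 0.2500, 0.5000).
I(U;V) = H(U) + H(V) − H(U,V).
H(U) = 0.6022, H(V) = 1.0397, H(U,V) = 1.6397.
I(U;V) = 0.6022 + 1.0397 − 1.6397 = 0.002 nats.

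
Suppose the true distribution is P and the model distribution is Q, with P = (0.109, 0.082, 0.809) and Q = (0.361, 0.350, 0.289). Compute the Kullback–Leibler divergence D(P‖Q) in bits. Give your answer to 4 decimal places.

0.8414 bits

D(P‖Q) = Σ p·log₂(p/q).
  0.109·log₂(0.109/0.361) = -0.18832
  0.082·log₂(0.082/0.350) = -0.17168
  0.809·log₂(0.809/0.289) = 1.20142
D(P‖Q) = 0.8414 bits.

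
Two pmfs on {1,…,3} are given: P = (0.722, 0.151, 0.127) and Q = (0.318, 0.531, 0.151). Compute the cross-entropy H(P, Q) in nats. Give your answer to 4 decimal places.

H(P,Q) = −Σ p·ln q.
  −0.722·ln(0.318) = 0.82720
  −0.151·ln(0.531) = 0.09558
  −0.127·ln(0.151) = 0.24009
H(P,Q) = 1.1629 nats.

1.1629 nats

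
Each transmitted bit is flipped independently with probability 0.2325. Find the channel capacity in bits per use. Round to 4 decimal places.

0.2177 bits

Binary symmetric channel: C = 1 − h₂(ε) where h₂ is the binary entropy function.
h₂(0.2325) = −0.2325·log₂0.2325 − 0.7675·log₂0.7675 = 0.7823.
C = 1 − 0.7823 = 0.2177 bits per channel use.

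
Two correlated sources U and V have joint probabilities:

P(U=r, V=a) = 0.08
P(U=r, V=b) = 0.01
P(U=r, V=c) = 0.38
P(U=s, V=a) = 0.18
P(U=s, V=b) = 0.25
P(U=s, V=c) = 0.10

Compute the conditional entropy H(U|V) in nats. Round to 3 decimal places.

0.449 nats

Chain rule: H(U|V) = H(U,V) − H(V).
Marginals: p(U) = (0.4700, 0.5300), p(V) = (0.2600, 0.2600, 0.4800).
H(U,V) = 1.5013 nats; H(V) = 1.0528 nats.
H(U|V) = 1.5013 − 1.0528 = 0.449 nats.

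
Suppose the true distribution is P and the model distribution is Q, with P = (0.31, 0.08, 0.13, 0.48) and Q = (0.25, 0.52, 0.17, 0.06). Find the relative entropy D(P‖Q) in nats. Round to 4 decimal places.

0.8802 nats

D(P‖Q) = Σ p·ln(p/q).
  0.31·ln(0.31/0.25) = 0.06668
  0.08·ln(0.08/0.52) = -0.14974
  0.13·ln(0.13/0.17) = -0.03487
  0.48·ln(0.48/0.06) = 0.99813
D(P‖Q) = 0.8802 nats.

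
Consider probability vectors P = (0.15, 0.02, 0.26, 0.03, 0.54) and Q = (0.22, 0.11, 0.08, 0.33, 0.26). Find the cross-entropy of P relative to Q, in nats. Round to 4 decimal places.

1.6886 nats

H(P,Q) = −Σ p·ln q.
  −0.15·ln(0.22) = 0.22712
  −0.02·ln(0.11) = 0.04415
  −0.26·ln(0.08) = 0.65669
  −0.03·ln(0.33) = 0.03326
  −0.54·ln(0.26) = 0.72742
H(P,Q) = 1.6886 nats.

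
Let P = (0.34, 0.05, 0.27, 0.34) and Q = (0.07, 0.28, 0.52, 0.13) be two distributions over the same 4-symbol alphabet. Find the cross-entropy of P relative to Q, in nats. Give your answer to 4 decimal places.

1.8380 nats

H(P,Q) = −Σ p·ln q.
  −0.34·ln(0.07) = 0.90415
  −0.05·ln(0.28) = 0.06365
  −0.27·ln(0.52) = 0.17656
  −0.34·ln(0.13) = 0.69368
H(P,Q) = 1.8380 nats.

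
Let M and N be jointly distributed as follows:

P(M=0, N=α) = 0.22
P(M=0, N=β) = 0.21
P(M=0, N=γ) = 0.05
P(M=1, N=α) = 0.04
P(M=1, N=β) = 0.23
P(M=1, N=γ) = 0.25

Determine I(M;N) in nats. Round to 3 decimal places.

0.141 nats

Marginals: p(M) = (0.4800, 0.5200), p(N) = (0.2600, 0.4400, 0.3000).
I(M;N) = Σ p(x,y)·ln[p(x,y)/(p(x)p(y))].
  (0,α): 0.22·ln(1.7628) = 0.1247
  (0,β): 0.21·ln(0.9943) = -0.0012
  (0,γ): 0.05·ln(0.3472) = -0.0529
  (1,α): 0.04·ln(0.2959) = -0.0487
  (1,β): 0.23·ln(1.0052) = 0.0012
  (1,γ): 0.25·ln(1.6026) = 0.1179
Sum = 0.141 nats.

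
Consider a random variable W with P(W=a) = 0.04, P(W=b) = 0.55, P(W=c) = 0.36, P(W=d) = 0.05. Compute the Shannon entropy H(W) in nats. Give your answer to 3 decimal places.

0.975 nats

H(W) = −Σ p·ln p.
  −(0.04)·ln(0.04) = 0.1288
  −(0.55)·ln(0.55) = 0.3288
  −(0.36)·ln(0.36) = 0.3678
  −(0.05)·ln(0.05) = 0.1498
Sum: 0.1288 + 0.3288 + 0.3678 + 0.1498 = 0.975 nats.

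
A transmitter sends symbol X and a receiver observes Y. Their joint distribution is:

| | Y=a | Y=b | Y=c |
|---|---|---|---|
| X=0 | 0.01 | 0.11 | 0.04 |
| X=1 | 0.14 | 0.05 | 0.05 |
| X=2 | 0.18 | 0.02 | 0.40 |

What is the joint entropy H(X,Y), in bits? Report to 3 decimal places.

2.519 bits

H(X,Y) = −Σ p(x,y)·log₂ p(x,y) over all 9 cells.
  cell (0,a): −0.01·log₂0.01 = 0.0664
  cell (0,b): −0.11·log₂0.11 = 0.3503
  cell (0,c): −0.04·log₂0.04 = 0.1858
  cell (1,a): −0.14·log₂0.14 = 0.3971
  cell (1,b): −0.05·log₂0.05 = 0.2161
  cell (1,c): −0.05·log₂0.05 = 0.2161
  cell (2,a): −0.18·log₂0.18 = 0.4453
  cell (2,b): −0.02·log₂0.02 = 0.1129
  cell (2,c): −0.40·log₂0.40 = 0.5288
Sum = 2.519 bits.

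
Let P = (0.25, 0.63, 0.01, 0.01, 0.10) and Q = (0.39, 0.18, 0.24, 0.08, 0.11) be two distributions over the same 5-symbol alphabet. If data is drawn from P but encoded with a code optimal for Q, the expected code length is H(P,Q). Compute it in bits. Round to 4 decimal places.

H(P,Q) = −Σ p·log₂ q.
  −0.25·log₂(0.39) = 0.33961
  −0.63·log₂(0.18) = 1.55858
  −0.01·log₂(0.24) = 0.02059
  −0.01·log₂(0.08) = 0.03644
  −0.10·log₂(0.11) = 0.31844
H(P,Q) = 2.2737 bits.

2.2737 bits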